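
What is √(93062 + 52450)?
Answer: 6*√4042 ≈ 381.46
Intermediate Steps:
√(93062 + 52450) = √145512 = 6*√4042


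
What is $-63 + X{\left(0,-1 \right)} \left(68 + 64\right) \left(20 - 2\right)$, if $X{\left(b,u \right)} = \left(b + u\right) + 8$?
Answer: $16569$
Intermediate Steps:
$X{\left(b,u \right)} = 8 + b + u$
$-63 + X{\left(0,-1 \right)} \left(68 + 64\right) \left(20 - 2\right) = -63 + \left(8 + 0 - 1\right) \left(68 + 64\right) \left(20 - 2\right) = -63 + 7 \cdot 132 \cdot 18 = -63 + 7 \cdot 2376 = -63 + 16632 = 16569$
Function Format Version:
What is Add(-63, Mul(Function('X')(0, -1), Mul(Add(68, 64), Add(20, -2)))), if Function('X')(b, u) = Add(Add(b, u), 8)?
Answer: 16569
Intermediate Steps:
Function('X')(b, u) = Add(8, b, u)
Add(-63, Mul(Function('X')(0, -1), Mul(Add(68, 64), Add(20, -2)))) = Add(-63, Mul(Add(8, 0, -1), Mul(Add(68, 64), Add(20, -2)))) = Add(-63, Mul(7, Mul(132, 18))) = Add(-63, Mul(7, 2376)) = Add(-63, 16632) = 16569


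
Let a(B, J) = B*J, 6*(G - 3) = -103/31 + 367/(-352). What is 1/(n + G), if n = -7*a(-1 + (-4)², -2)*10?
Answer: 65472/137639983 ≈ 0.00047568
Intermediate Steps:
G = 148783/65472 (G = 3 + (-103/31 + 367/(-352))/6 = 3 + (-103*1/31 + 367*(-1/352))/6 = 3 + (-103/31 - 367/352)/6 = 3 + (⅙)*(-47633/10912) = 3 - 47633/65472 = 148783/65472 ≈ 2.2725)
n = 2100 (n = -7*(-1 + (-4)²)*(-2)*10 = -7*(-1 + 16)*(-2)*10 = -105*(-2)*10 = -7*(-30)*10 = 210*10 = 2100)
1/(n + G) = 1/(2100 + 148783/65472) = 1/(137639983/65472) = 65472/137639983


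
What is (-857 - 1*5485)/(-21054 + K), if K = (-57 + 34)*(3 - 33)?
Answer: 1057/3394 ≈ 0.31143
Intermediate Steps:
K = 690 (K = -23*(-30) = 690)
(-857 - 1*5485)/(-21054 + K) = (-857 - 1*5485)/(-21054 + 690) = (-857 - 5485)/(-20364) = -6342*(-1/20364) = 1057/3394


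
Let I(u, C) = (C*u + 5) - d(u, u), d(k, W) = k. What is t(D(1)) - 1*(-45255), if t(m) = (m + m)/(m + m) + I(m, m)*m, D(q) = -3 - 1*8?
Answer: 43749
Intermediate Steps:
I(u, C) = 5 - u + C*u (I(u, C) = (C*u + 5) - u = (5 + C*u) - u = 5 - u + C*u)
D(q) = -11 (D(q) = -3 - 8 = -11)
t(m) = 1 + m*(5 + m**2 - m) (t(m) = (m + m)/(m + m) + (5 - m + m*m)*m = (2*m)/((2*m)) + (5 - m + m**2)*m = (2*m)*(1/(2*m)) + (5 + m**2 - m)*m = 1 + m*(5 + m**2 - m))
t(D(1)) - 1*(-45255) = (1 - 11*(5 + (-11)**2 - 1*(-11))) - 1*(-45255) = (1 - 11*(5 + 121 + 11)) + 45255 = (1 - 11*137) + 45255 = (1 - 1507) + 45255 = -1506 + 45255 = 43749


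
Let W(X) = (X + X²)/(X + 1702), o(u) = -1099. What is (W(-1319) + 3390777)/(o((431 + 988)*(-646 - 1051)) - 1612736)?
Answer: -1300406033/618098805 ≈ -2.1039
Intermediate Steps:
W(X) = (X + X²)/(1702 + X)
(W(-1319) + 3390777)/(o((431 + 988)*(-646 - 1051)) - 1612736) = (-1319*(1 - 1319)/(1702 - 1319) + 3390777)/(-1099 - 1612736) = (-1319*(-1318)/383 + 3390777)/(-1613835) = (-1319*1/383*(-1318) + 3390777)*(-1/1613835) = (1738442/383 + 3390777)*(-1/1613835) = (1300406033/383)*(-1/1613835) = -1300406033/618098805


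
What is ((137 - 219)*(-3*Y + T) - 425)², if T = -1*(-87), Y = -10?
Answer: 100380361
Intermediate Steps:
T = 87
((137 - 219)*(-3*Y + T) - 425)² = ((137 - 219)*(-3*(-10) + 87) - 425)² = (-82*(30 + 87) - 425)² = (-82*117 - 425)² = (-9594 - 425)² = (-10019)² = 100380361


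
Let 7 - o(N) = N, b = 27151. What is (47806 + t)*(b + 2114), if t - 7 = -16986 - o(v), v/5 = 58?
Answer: 910434150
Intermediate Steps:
v = 290 (v = 5*58 = 290)
o(N) = 7 - N
t = -16696 (t = 7 + (-16986 - (7 - 1*290)) = 7 + (-16986 - (7 - 290)) = 7 + (-16986 - 1*(-283)) = 7 + (-16986 + 283) = 7 - 16703 = -16696)
(47806 + t)*(b + 2114) = (47806 - 16696)*(27151 + 2114) = 31110*29265 = 910434150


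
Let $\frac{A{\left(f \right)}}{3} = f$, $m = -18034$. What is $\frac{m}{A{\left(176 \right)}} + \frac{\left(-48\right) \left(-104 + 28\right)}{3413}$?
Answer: $- \frac{29811949}{901032} \approx -33.086$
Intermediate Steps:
$A{\left(f \right)} = 3 f$
$\frac{m}{A{\left(176 \right)}} + \frac{\left(-48\right) \left(-104 + 28\right)}{3413} = - \frac{18034}{3 \cdot 176} + \frac{\left(-48\right) \left(-104 + 28\right)}{3413} = - \frac{18034}{528} + \left(-48\right) \left(-76\right) \frac{1}{3413} = \left(-18034\right) \frac{1}{528} + 3648 \cdot \frac{1}{3413} = - \frac{9017}{264} + \frac{3648}{3413} = - \frac{29811949}{901032}$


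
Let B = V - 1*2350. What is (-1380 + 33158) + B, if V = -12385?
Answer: 17043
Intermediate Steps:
B = -14735 (B = -12385 - 1*2350 = -12385 - 2350 = -14735)
(-1380 + 33158) + B = (-1380 + 33158) - 14735 = 31778 - 14735 = 17043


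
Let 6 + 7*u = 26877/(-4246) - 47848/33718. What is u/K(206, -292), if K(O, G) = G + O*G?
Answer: 984200531/30287472819912 ≈ 3.2495e-5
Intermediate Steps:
u = -984200531/501083198 (u = -6/7 + (26877/(-4246) - 47848/33718)/7 = -6/7 + (26877*(-1/4246) - 47848*1/33718)/7 = -6/7 + (-26877/4246 - 23924/16859)/7 = -6/7 + (⅐)*(-554700647/71583314) = -6/7 - 554700647/501083198 = -984200531/501083198 ≈ -1.9641)
K(O, G) = G + G*O
u/K(206, -292) = -984200531*(-1/(292*(1 + 206)))/501083198 = -984200531/(501083198*((-292*207))) = -984200531/501083198/(-60444) = -984200531/501083198*(-1/60444) = 984200531/30287472819912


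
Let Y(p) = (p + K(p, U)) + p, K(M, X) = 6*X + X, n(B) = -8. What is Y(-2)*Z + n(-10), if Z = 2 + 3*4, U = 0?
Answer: -64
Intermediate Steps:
Z = 14 (Z = 2 + 12 = 14)
K(M, X) = 7*X
Y(p) = 2*p (Y(p) = (p + 7*0) + p = (p + 0) + p = p + p = 2*p)
Y(-2)*Z + n(-10) = (2*(-2))*14 - 8 = -4*14 - 8 = -56 - 8 = -64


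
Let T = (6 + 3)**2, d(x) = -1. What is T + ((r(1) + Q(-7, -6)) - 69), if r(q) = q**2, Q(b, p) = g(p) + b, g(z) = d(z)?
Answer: 5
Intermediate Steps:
g(z) = -1
Q(b, p) = -1 + b
T = 81 (T = 9**2 = 81)
T + ((r(1) + Q(-7, -6)) - 69) = 81 + ((1**2 + (-1 - 7)) - 69) = 81 + ((1 - 8) - 69) = 81 + (-7 - 69) = 81 - 76 = 5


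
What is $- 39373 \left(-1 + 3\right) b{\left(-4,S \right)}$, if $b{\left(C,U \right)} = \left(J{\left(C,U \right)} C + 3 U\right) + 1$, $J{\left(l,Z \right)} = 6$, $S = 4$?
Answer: $866206$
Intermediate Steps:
$b{\left(C,U \right)} = 1 + 3 U + 6 C$ ($b{\left(C,U \right)} = \left(6 C + 3 U\right) + 1 = \left(3 U + 6 C\right) + 1 = 1 + 3 U + 6 C$)
$- 39373 \left(-1 + 3\right) b{\left(-4,S \right)} = - 39373 \left(-1 + 3\right) \left(1 + 3 \cdot 4 + 6 \left(-4\right)\right) = - 39373 \cdot 2 \left(1 + 12 - 24\right) = - 39373 \cdot 2 \left(-11\right) = \left(-39373\right) \left(-22\right) = 866206$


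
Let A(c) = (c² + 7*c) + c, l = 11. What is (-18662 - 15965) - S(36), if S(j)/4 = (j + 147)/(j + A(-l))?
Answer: -796665/23 ≈ -34638.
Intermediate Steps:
A(c) = c² + 8*c
S(j) = 4*(147 + j)/(33 + j) (S(j) = 4*((j + 147)/(j + (-1*11)*(8 - 1*11))) = 4*((147 + j)/(j - 11*(8 - 11))) = 4*((147 + j)/(j - 11*(-3))) = 4*((147 + j)/(j + 33)) = 4*((147 + j)/(33 + j)) = 4*(147 + j)/(33 + j))
(-18662 - 15965) - S(36) = (-18662 - 15965) - 4*(147 + 36)/(33 + 36) = -34627 - 4*183/69 = -34627 - 1*244/23 = -34627 - 244/23 = -796665/23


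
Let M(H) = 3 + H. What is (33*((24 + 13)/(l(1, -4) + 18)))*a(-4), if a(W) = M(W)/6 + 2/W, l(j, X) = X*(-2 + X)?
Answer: -407/21 ≈ -19.381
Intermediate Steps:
a(W) = ½ + 2/W + W/6 (a(W) = (3 + W)/6 + 2/W = (3 + W)*(⅙) + 2/W = (½ + W/6) + 2/W = ½ + 2/W + W/6)
(33*((24 + 13)/(l(1, -4) + 18)))*a(-4) = (33*((24 + 13)/(-4*(-2 - 4) + 18)))*((⅙)*(12 - 4*(3 - 4))/(-4)) = (33*(37/(-4*(-6) + 18)))*((⅙)*(-¼)*(12 - 4*(-1))) = (33*(37/(24 + 18)))*((⅙)*(-¼)*(12 + 4)) = (33*(37/42))*((⅙)*(-¼)*16) = (33*(37*(1/42)))*(-⅔) = (33*(37/42))*(-⅔) = (407/14)*(-⅔) = -407/21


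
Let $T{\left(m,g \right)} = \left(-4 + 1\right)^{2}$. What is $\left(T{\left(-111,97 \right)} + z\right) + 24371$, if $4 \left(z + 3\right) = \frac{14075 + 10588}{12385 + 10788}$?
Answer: $\frac{2259577547}{92692} \approx 24377.0$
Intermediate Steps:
$z = - \frac{253413}{92692}$ ($z = -3 + \frac{\left(14075 + 10588\right) \frac{1}{12385 + 10788}}{4} = -3 + \frac{24663 \cdot \frac{1}{23173}}{4} = -3 + \frac{1}{4} \cdot \frac{24663}{23173} = -3 + \frac{24663}{92692} = - \frac{253413}{92692} \approx -2.7339$)
$T{\left(m,g \right)} = 9$ ($T{\left(m,g \right)} = \left(-3\right)^{2} = 9$)
$\left(T{\left(-111,97 \right)} + z\right) + 24371 = \left(9 - \frac{253413}{92692}\right) + 24371 = \frac{580815}{92692} + 24371 = \frac{2259577547}{92692}$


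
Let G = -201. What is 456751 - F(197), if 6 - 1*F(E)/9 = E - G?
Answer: 460279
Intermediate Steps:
F(E) = -1755 - 9*E (F(E) = 54 - 9*(E - 1*(-201)) = 54 - 9*(E + 201) = 54 - 9*(201 + E) = 54 + (-1809 - 9*E) = -1755 - 9*E)
456751 - F(197) = 456751 - (-1755 - 9*197) = 456751 - (-1755 - 1773) = 456751 - 1*(-3528) = 456751 + 3528 = 460279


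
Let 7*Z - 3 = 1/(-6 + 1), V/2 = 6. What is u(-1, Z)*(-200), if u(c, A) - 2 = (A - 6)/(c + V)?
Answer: -3280/11 ≈ -298.18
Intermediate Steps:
V = 12 (V = 2*6 = 12)
Z = 2/5 (Z = 3/7 + 1/(7*(-6 + 1)) = 3/7 + (1/7)/(-5) = 3/7 + (1/7)*(-1/5) = 3/7 - 1/35 = 2/5 ≈ 0.40000)
u(c, A) = 2 + (-6 + A)/(12 + c) (u(c, A) = 2 + (A - 6)/(c + 12) = 2 + (-6 + A)/(12 + c))
u(-1, Z)*(-200) = ((18 + 2/5 + 2*(-1))/(12 - 1))*(-200) = ((18 + 2/5 - 2)/11)*(-200) = ((1/11)*(82/5))*(-200) = (82/55)*(-200) = -3280/11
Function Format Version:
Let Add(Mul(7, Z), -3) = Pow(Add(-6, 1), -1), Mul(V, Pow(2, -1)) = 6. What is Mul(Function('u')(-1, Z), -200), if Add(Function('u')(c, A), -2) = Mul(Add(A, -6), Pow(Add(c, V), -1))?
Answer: Rational(-3280, 11) ≈ -298.18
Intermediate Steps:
V = 12 (V = Mul(2, 6) = 12)
Z = Rational(2, 5) (Z = Add(Rational(3, 7), Mul(Rational(1, 7), Pow(Add(-6, 1), -1))) = Add(Rational(3, 7), Mul(Rational(1, 7), Pow(-5, -1))) = Add(Rational(3, 7), Mul(Rational(1, 7), Rational(-1, 5))) = Add(Rational(3, 7), Rational(-1, 35)) = Rational(2, 5) ≈ 0.40000)
Function('u')(c, A) = Add(2, Mul(Pow(Add(12, c), -1), Add(-6, A))) (Function('u')(c, A) = Add(2, Mul(Add(A, -6), Pow(Add(c, 12), -1))) = Add(2, Mul(Add(-6, A), Pow(Add(12, c), -1))) = Add(2, Mul(Pow(Add(12, c), -1), Add(-6, A))))
Mul(Function('u')(-1, Z), -200) = Mul(Mul(Pow(Add(12, -1), -1), Add(18, Rational(2, 5), Mul(2, -1))), -200) = Mul(Mul(Pow(11, -1), Add(18, Rational(2, 5), -2)), -200) = Mul(Mul(Rational(1, 11), Rational(82, 5)), -200) = Mul(Rational(82, 55), -200) = Rational(-3280, 11)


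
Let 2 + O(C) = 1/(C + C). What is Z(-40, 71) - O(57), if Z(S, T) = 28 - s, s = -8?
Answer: 4331/114 ≈ 37.991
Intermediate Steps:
O(C) = -2 + 1/(2*C) (O(C) = -2 + 1/(C + C) = -2 + 1/(2*C))
Z(S, T) = 36 (Z(S, T) = 28 - 1*(-8) = 28 + 8 = 36)
Z(-40, 71) - O(57) = 36 - (-2 + (½)/57) = 36 - (-2 + (½)*(1/57)) = 36 - (-2 + 1/114) = 36 - 1*(-227/114) = 36 + 227/114 = 4331/114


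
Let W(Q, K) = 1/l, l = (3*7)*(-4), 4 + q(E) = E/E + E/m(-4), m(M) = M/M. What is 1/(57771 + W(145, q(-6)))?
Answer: 84/4852763 ≈ 1.7310e-5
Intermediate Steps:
m(M) = 1
q(E) = -3 + E (q(E) = -4 + (E/E + E/1) = -4 + (1 + E*1) = -4 + (1 + E) = -3 + E)
l = -84 (l = 21*(-4) = -84)
W(Q, K) = -1/84 (W(Q, K) = 1/(-84) = -1/84)
1/(57771 + W(145, q(-6))) = 1/(57771 - 1/84) = 1/(4852763/84) = 84/4852763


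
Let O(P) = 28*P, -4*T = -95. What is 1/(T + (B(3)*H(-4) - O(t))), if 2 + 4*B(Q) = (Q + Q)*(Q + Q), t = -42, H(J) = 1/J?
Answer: 8/9581 ≈ 0.00083499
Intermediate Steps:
T = 95/4 (T = -¼*(-95) = 95/4 ≈ 23.750)
B(Q) = -½ + Q² (B(Q) = -½ + ((Q + Q)*(Q + Q))/4 = -½ + ((2*Q)*(2*Q))/4 = -½ + (4*Q²)/4 = -½ + Q²)
1/(T + (B(3)*H(-4) - O(t))) = 1/(95/4 + ((-½ + 3²)/(-4) - 28*(-42))) = 1/(95/4 + ((-½ + 9)*(-¼) - 1*(-1176))) = 1/(95/4 + ((17/2)*(-¼) + 1176)) = 1/(95/4 + (-17/8 + 1176)) = 1/(95/4 + 9391/8) = 1/(9581/8) = 8/9581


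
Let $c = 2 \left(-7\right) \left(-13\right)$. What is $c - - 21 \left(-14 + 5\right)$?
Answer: $-7$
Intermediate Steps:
$c = 182$ ($c = \left(-14\right) \left(-13\right) = 182$)
$c - - 21 \left(-14 + 5\right) = 182 - - 21 \left(-14 + 5\right) = 182 - \left(-21\right) \left(-9\right) = 182 - 189 = -7$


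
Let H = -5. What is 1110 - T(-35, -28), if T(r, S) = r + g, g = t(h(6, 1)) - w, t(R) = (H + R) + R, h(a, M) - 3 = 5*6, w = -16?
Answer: 1068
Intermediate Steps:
h(a, M) = 33 (h(a, M) = 3 + 5*6 = 3 + 30 = 33)
t(R) = -5 + 2*R (t(R) = (-5 + R) + R = -5 + 2*R)
g = 77 (g = (-5 + 2*33) - 1*(-16) = (-5 + 66) + 16 = 61 + 16 = 77)
T(r, S) = 77 + r (T(r, S) = r + 77 = 77 + r)
1110 - T(-35, -28) = 1110 - (77 - 35) = 1110 - 1*42 = 1110 - 42 = 1068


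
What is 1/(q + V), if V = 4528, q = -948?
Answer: 1/3580 ≈ 0.00027933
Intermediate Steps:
1/(q + V) = 1/(-948 + 4528) = 1/3580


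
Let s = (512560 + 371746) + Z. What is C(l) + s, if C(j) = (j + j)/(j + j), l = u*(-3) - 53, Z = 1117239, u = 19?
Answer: 2001546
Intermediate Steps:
s = 2001545 (s = (512560 + 371746) + 1117239 = 884306 + 1117239 = 2001545)
l = -110 (l = 19*(-3) - 53 = -57 - 53 = -110)
C(j) = 1 (C(j) = (2*j)/((2*j)) = (2*j)*(1/(2*j)) = 1)
C(l) + s = 1 + 2001545 = 2001546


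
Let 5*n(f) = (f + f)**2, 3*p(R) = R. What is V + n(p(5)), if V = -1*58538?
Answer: -526822/9 ≈ -58536.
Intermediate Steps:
p(R) = R/3
V = -58538
n(f) = 4*f**2/5 (n(f) = (f + f)**2/5 = (2*f)**2/5 = (4*f**2)/5 = 4*f**2/5)
V + n(p(5)) = -58538 + 4*((1/3)*5)**2/5 = -58538 + 4*(5/3)**2/5 = -58538 + (4/5)*(25/9) = -58538 + 20/9 = -526822/9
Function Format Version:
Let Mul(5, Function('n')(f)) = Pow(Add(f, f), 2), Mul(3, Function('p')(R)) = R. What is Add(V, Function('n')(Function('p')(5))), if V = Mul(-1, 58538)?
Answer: Rational(-526822, 9) ≈ -58536.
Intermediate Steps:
Function('p')(R) = Mul(Rational(1, 3), R)
V = -58538
Function('n')(f) = Mul(Rational(4, 5), Pow(f, 2)) (Function('n')(f) = Mul(Rational(1, 5), Pow(Add(f, f), 2)) = Mul(Rational(1, 5), Pow(Mul(2, f), 2)) = Mul(Rational(1, 5), Mul(4, Pow(f, 2))) = Mul(Rational(4, 5), Pow(f, 2)))
Add(V, Function('n')(Function('p')(5))) = Add(-58538, Mul(Rational(4, 5), Pow(Mul(Rational(1, 3), 5), 2))) = Add(-58538, Mul(Rational(4, 5), Pow(Rational(5, 3), 2))) = Add(-58538, Mul(Rational(4, 5), Rational(25, 9))) = Add(-58538, Rational(20, 9)) = Rational(-526822, 9)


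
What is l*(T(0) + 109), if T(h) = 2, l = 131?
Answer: 14541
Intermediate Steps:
l*(T(0) + 109) = 131*(2 + 109) = 131*111 = 14541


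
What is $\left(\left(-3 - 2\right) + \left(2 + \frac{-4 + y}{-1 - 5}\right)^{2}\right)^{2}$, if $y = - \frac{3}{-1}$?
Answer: $\frac{121}{1296} \approx 0.093364$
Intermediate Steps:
$y = 3$ ($y = \left(-3\right) \left(-1\right) = 3$)
$\left(\left(-3 - 2\right) + \left(2 + \frac{-4 + y}{-1 - 5}\right)^{2}\right)^{2} = \left(\left(-3 - 2\right) + \left(2 + \frac{-4 + 3}{-1 - 5}\right)^{2}\right)^{2} = \left(\left(-3 - 2\right) + \left(2 - \frac{1}{-6}\right)^{2}\right)^{2} = \left(-5 + \left(2 - - \frac{1}{6}\right)^{2}\right)^{2} = \left(-5 + \left(2 + \frac{1}{6}\right)^{2}\right)^{2} = \left(-5 + \left(\frac{13}{6}\right)^{2}\right)^{2} = \left(-5 + \frac{169}{36}\right)^{2} = \left(- \frac{11}{36}\right)^{2} = \frac{121}{1296}$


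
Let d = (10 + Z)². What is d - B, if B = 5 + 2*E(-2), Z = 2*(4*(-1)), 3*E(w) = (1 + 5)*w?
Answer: 7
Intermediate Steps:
E(w) = 2*w (E(w) = ((1 + 5)*w)/3 = (6*w)/3 = 2*w)
Z = -8 (Z = 2*(-4) = -8)
B = -3 (B = 5 + 2*(2*(-2)) = 5 + 2*(-4) = 5 - 8 = -3)
d = 4 (d = (10 - 8)² = 2² = 4)
d - B = 4 - 1*(-3) = 4 + 3 = 7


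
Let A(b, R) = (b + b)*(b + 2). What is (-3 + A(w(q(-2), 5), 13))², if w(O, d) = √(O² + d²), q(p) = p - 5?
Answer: 22209 + 1160*√74 ≈ 32188.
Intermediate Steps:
q(p) = -5 + p
A(b, R) = 2*b*(2 + b) (A(b, R) = (2*b)*(2 + b) = 2*b*(2 + b))
(-3 + A(w(q(-2), 5), 13))² = (-3 + 2*√((-5 - 2)² + 5²)*(2 + √((-5 - 2)² + 5²)))² = (-3 + 2*√((-7)² + 25)*(2 + √((-7)² + 25)))² = (-3 + 2*√(49 + 25)*(2 + √(49 + 25)))² = (-3 + 2*√74*(2 + √74))²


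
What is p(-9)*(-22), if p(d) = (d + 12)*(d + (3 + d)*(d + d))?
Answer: -6534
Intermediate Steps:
p(d) = (12 + d)*(d + 2*d*(3 + d)) (p(d) = (12 + d)*(d + (3 + d)*(2*d)) = (12 + d)*(d + 2*d*(3 + d)))
p(-9)*(-22) = -9*(84 + 2*(-9)**2 + 31*(-9))*(-22) = -9*(84 + 2*81 - 279)*(-22) = -9*(84 + 162 - 279)*(-22) = -9*(-33)*(-22) = 297*(-22) = -6534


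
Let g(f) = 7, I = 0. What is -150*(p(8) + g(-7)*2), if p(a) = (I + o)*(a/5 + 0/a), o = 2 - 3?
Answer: -1860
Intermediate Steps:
o = -1
p(a) = -a/5 (p(a) = (0 - 1)*(a/5 + 0/a) = -(a*(⅕) + 0) = -(a/5 + 0) = -a/5)
-150*(p(8) + g(-7)*2) = -150*(-⅕*8 + 7*2) = -150*(-8/5 + 14) = -150*62/5 = -1860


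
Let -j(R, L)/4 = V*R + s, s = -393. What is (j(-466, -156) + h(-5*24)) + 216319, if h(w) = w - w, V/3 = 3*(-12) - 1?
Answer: 10987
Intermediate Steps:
V = -111 (V = 3*(3*(-12) - 1) = 3*(-36 - 1) = 3*(-37) = -111)
j(R, L) = 1572 + 444*R (j(R, L) = -4*(-111*R - 393) = -4*(-393 - 111*R) = 1572 + 444*R)
h(w) = 0
(j(-466, -156) + h(-5*24)) + 216319 = ((1572 + 444*(-466)) + 0) + 216319 = ((1572 - 206904) + 0) + 216319 = (-205332 + 0) + 216319 = -205332 + 216319 = 10987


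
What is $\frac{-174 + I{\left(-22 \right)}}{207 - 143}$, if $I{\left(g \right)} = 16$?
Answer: $- \frac{79}{32} \approx -2.4688$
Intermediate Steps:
$\frac{-174 + I{\left(-22 \right)}}{207 - 143} = \frac{-174 + 16}{207 - 143} = - \frac{158}{64} = \left(-158\right) \frac{1}{64} = - \frac{79}{32}$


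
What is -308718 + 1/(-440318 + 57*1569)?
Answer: -108324515431/350885 ≈ -3.0872e+5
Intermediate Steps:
-308718 + 1/(-440318 + 57*1569) = -308718 + 1/(-440318 + 89433) = -308718 + 1/(-350885) = -308718 - 1/350885 = -108324515431/350885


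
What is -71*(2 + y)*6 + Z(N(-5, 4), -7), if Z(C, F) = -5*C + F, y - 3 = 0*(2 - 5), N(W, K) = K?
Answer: -2157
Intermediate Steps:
y = 3 (y = 3 + 0*(2 - 5) = 3 + 0*(-3) = 3 + 0 = 3)
Z(C, F) = F - 5*C
-71*(2 + y)*6 + Z(N(-5, 4), -7) = -71*(2 + 3)*6 + (-7 - 5*4) = -355*6 + (-7 - 20) = -71*30 - 27 = -2130 - 27 = -2157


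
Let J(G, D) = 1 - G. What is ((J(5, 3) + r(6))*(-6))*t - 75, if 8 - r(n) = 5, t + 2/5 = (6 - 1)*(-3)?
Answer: -837/5 ≈ -167.40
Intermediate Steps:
t = -77/5 (t = -⅖ + (6 - 1)*(-3) = -⅖ + 5*(-3) = -⅖ - 15 = -77/5 ≈ -15.400)
r(n) = 3 (r(n) = 8 - 1*5 = 8 - 5 = 3)
((J(5, 3) + r(6))*(-6))*t - 75 = (((1 - 1*5) + 3)*(-6))*(-77/5) - 75 = (((1 - 5) + 3)*(-6))*(-77/5) - 75 = ((-4 + 3)*(-6))*(-77/5) - 75 = -1*(-6)*(-77/5) - 75 = 6*(-77/5) - 75 = -462/5 - 75 = -837/5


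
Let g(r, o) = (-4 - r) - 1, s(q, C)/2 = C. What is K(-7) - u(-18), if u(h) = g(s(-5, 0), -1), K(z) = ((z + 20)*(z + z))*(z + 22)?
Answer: -2725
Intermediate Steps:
s(q, C) = 2*C
K(z) = 2*z*(20 + z)*(22 + z) (K(z) = ((20 + z)*(2*z))*(22 + z) = (2*z*(20 + z))*(22 + z) = 2*z*(20 + z)*(22 + z))
g(r, o) = -5 - r
u(h) = -5 (u(h) = -5 - 2*0 = -5 - 1*0 = -5 + 0 = -5)
K(-7) - u(-18) = 2*(-7)*(440 + (-7)² + 42*(-7)) - 1*(-5) = 2*(-7)*(440 + 49 - 294) + 5 = 2*(-7)*195 + 5 = -2730 + 5 = -2725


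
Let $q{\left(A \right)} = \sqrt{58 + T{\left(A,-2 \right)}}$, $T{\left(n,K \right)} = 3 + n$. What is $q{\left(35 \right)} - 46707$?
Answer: $-46707 + 4 \sqrt{6} \approx -46697.0$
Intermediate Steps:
$q{\left(A \right)} = \sqrt{61 + A}$ ($q{\left(A \right)} = \sqrt{58 + \left(3 + A\right)} = \sqrt{61 + A}$)
$q{\left(35 \right)} - 46707 = \sqrt{61 + 35} - 46707 = \sqrt{96} - 46707 = 4 \sqrt{6} - 46707 = -46707 + 4 \sqrt{6}$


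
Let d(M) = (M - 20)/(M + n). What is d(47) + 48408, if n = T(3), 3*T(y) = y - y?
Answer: 2275203/47 ≈ 48409.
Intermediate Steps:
T(y) = 0 (T(y) = (y - y)/3 = (1/3)*0 = 0)
n = 0
d(M) = (-20 + M)/M (d(M) = (M - 20)/(M + 0) = (-20 + M)/M)
d(47) + 48408 = (-20 + 47)/47 + 48408 = (1/47)*27 + 48408 = 27/47 + 48408 = 2275203/47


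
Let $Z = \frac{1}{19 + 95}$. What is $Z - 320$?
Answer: $- \frac{36479}{114} \approx -319.99$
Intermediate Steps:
$Z = \frac{1}{114} \approx 0.0087719$
$Z - 320 = \frac{1}{114} - 320 = - \frac{36479}{114}$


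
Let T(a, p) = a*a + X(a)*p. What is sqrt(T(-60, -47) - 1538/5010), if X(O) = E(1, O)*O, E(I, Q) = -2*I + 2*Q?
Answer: I*sqrt(2136271437345)/2505 ≈ 583.47*I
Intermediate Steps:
X(O) = O*(-2 + 2*O) (X(O) = (-2*1 + 2*O)*O = (-2 + 2*O)*O = O*(-2 + 2*O))
T(a, p) = a**2 + 2*a*p*(-1 + a) (T(a, p) = a*a + (2*a*(-1 + a))*p = a**2 + 2*a*p*(-1 + a))
sqrt(T(-60, -47) - 1538/5010) = sqrt(-60*(-60 + 2*(-47)*(-1 - 60)) - 1538/5010) = sqrt(-60*(-60 + 2*(-47)*(-61)) - 1538*1/5010) = sqrt(-60*(-60 + 5734) - 769/2505) = sqrt(-60*5674 - 769/2505) = sqrt(-340440 - 769/2505) = sqrt(-852802969/2505) = I*sqrt(2136271437345)/2505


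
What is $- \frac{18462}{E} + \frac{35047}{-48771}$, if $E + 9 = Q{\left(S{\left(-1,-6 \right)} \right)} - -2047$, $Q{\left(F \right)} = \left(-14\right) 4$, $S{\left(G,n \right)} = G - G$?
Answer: $- \frac{484936678}{48332061} \approx -10.033$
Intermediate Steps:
$S{\left(G,n \right)} = 0$
$Q{\left(F \right)} = -56$
$E = 1982$ ($E = -9 - -1991 = -9 + \left(-56 + 2047\right) = -9 + 1991 = 1982$)
$- \frac{18462}{E} + \frac{35047}{-48771} = - \frac{18462}{1982} + \frac{35047}{-48771} = \left(-18462\right) \frac{1}{1982} + 35047 \left(- \frac{1}{48771}\right) = - \frac{9231}{991} - \frac{35047}{48771} = - \frac{484936678}{48332061}$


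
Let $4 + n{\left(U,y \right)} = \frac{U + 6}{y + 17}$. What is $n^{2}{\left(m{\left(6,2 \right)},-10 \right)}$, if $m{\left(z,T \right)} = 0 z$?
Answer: $\frac{484}{49} \approx 9.8775$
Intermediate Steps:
$m{\left(z,T \right)} = 0$
$n{\left(U,y \right)} = -4 + \frac{6 + U}{17 + y}$ ($n{\left(U,y \right)} = -4 + \frac{U + 6}{y + 17} = -4 + \frac{6 + U}{17 + y}$)
$n^{2}{\left(m{\left(6,2 \right)},-10 \right)} = \left(\frac{-62 + 0 - -40}{17 - 10}\right)^{2} = \left(\frac{-62 + 0 + 40}{7}\right)^{2} = \left(\frac{1}{7} \left(-22\right)\right)^{2} = \left(- \frac{22}{7}\right)^{2} = \frac{484}{49}$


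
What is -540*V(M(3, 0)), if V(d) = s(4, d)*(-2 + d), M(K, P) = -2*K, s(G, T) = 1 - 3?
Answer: -8640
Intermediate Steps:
s(G, T) = -2
V(d) = 4 - 2*d (V(d) = -2*(-2 + d) = 4 - 2*d)
-540*V(M(3, 0)) = -540*(4 - (-4)*3) = -540*(4 - 2*(-6)) = -540*(4 + 12) = -540*16 = -8640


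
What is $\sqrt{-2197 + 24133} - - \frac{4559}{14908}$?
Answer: $\frac{4559}{14908} + 4 \sqrt{1371} \approx 148.41$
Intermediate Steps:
$\sqrt{-2197 + 24133} - - \frac{4559}{14908} = \sqrt{21936} - \left(-4559\right) \frac{1}{14908} = 4 \sqrt{1371} - - \frac{4559}{14908} = 4 \sqrt{1371} + \frac{4559}{14908} = \frac{4559}{14908} + 4 \sqrt{1371}$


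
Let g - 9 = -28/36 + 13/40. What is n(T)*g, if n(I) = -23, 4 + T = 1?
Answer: -70771/360 ≈ -196.59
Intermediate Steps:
g = 3077/360 (g = 9 + (-28/36 + 13/40) = 9 + (-28*1/36 + 13*(1/40)) = 9 + (-7/9 + 13/40) = 9 - 163/360 = 3077/360 ≈ 8.5472)
T = -3 (T = -4 + 1 = -3)
n(T)*g = -23*3077/360 = -70771/360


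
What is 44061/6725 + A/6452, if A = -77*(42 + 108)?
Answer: 103303911/21694850 ≈ 4.7617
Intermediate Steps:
A = -11550 (A = -77*150 = -11550)
44061/6725 + A/6452 = 44061/6725 - 11550/6452 = 44061*(1/6725) - 11550*1/6452 = 44061/6725 - 5775/3226 = 103303911/21694850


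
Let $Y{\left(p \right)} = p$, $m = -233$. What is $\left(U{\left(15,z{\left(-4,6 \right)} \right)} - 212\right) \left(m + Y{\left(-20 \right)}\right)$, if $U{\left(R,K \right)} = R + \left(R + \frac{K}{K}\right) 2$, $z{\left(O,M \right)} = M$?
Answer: $41745$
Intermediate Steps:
$U{\left(R,K \right)} = 2 + 3 R$ ($U{\left(R,K \right)} = R + \left(R + 1\right) 2 = R + \left(1 + R\right) 2 = R + \left(2 + 2 R\right) = 2 + 3 R$)
$\left(U{\left(15,z{\left(-4,6 \right)} \right)} - 212\right) \left(m + Y{\left(-20 \right)}\right) = \left(\left(2 + 3 \cdot 15\right) - 212\right) \left(-233 - 20\right) = \left(\left(2 + 45\right) - 212\right) \left(-253\right) = \left(47 - 212\right) \left(-253\right) = \left(-165\right) \left(-253\right) = 41745$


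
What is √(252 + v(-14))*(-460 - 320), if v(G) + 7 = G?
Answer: -780*√231 ≈ -11855.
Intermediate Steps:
v(G) = -7 + G
√(252 + v(-14))*(-460 - 320) = √(252 + (-7 - 14))*(-460 - 320) = √(252 - 21)*(-780) = √231*(-780) = -780*√231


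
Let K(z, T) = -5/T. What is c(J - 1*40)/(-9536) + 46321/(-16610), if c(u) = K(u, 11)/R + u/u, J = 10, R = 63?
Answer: -869662919/311836140 ≈ -2.7888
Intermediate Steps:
c(u) = 688/693 (c(u) = -5/11/63 + u/u = -5*1/11*(1/63) + 1 = -5/11*1/63 + 1 = -5/693 + 1 = 688/693)
c(J - 1*40)/(-9536) + 46321/(-16610) = (688/693)/(-9536) + 46321/(-16610) = (688/693)*(-1/9536) + 46321*(-1/16610) = -43/413028 - 4211/1510 = -869662919/311836140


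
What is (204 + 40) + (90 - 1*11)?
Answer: 323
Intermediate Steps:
(204 + 40) + (90 - 1*11) = 244 + (90 - 11) = 244 + 79 = 323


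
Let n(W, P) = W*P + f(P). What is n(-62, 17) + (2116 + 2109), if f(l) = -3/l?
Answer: 53904/17 ≈ 3170.8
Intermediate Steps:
n(W, P) = -3/P + P*W (n(W, P) = W*P - 3/P = P*W - 3/P = -3/P + P*W)
n(-62, 17) + (2116 + 2109) = (-3/17 + 17*(-62)) + (2116 + 2109) = (-3*1/17 - 1054) + 4225 = (-3/17 - 1054) + 4225 = -17921/17 + 4225 = 53904/17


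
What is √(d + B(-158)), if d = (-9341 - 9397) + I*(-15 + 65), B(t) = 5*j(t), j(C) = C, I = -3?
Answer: I*√19678 ≈ 140.28*I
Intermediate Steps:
B(t) = 5*t
d = -18888 (d = (-9341 - 9397) - 3*(-15 + 65) = -18738 - 3*50 = -18738 - 150 = -18888)
√(d + B(-158)) = √(-18888 + 5*(-158)) = √(-18888 - 790) = √(-19678) = I*√19678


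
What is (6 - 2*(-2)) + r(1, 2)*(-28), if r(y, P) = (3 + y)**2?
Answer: -438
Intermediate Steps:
(6 - 2*(-2)) + r(1, 2)*(-28) = (6 - 2*(-2)) + (3 + 1)**2*(-28) = (6 + 4) + 4**2*(-28) = 10 + 16*(-28) = 10 - 448 = -438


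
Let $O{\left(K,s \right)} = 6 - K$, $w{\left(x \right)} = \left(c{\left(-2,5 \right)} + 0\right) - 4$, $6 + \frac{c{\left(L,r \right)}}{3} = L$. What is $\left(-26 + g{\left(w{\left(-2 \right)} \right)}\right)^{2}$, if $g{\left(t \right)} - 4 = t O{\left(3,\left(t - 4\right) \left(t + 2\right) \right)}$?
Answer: $11236$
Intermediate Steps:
$c{\left(L,r \right)} = -18 + 3 L$
$w{\left(x \right)} = -28$ ($w{\left(x \right)} = \left(\left(-18 + 3 \left(-2\right)\right) + 0\right) - 4 = \left(\left(-18 - 6\right) + 0\right) - 4 = \left(-24 + 0\right) - 4 = -24 - 4 = -28$)
$g{\left(t \right)} = 4 + 3 t$ ($g{\left(t \right)} = 4 + t \left(6 - 3\right) = 4 + t 3 = 4 + 3 t$)
$\left(-26 + g{\left(w{\left(-2 \right)} \right)}\right)^{2} = \left(-26 + \left(4 + 3 \left(-28\right)\right)\right)^{2} = \left(-26 + \left(4 - 84\right)\right)^{2} = \left(-26 - 80\right)^{2} = \left(-106\right)^{2} = 11236$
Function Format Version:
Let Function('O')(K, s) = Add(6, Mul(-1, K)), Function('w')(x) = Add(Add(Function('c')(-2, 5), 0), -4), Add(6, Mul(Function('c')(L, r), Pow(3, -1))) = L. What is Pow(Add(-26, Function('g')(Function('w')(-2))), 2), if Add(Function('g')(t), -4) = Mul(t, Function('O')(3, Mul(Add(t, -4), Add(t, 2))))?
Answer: 11236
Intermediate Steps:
Function('c')(L, r) = Add(-18, Mul(3, L))
Function('w')(x) = -28 (Function('w')(x) = Add(Add(Add(-18, Mul(3, -2)), 0), -4) = Add(Add(Add(-18, -6), 0), -4) = Add(Add(-24, 0), -4) = Add(-24, -4) = -28)
Function('g')(t) = Add(4, Mul(3, t)) (Function('g')(t) = Add(4, Mul(t, Add(6, Mul(-1, 3)))) = Add(4, Mul(t, Add(6, -3))) = Add(4, Mul(t, 3)) = Add(4, Mul(3, t)))
Pow(Add(-26, Function('g')(Function('w')(-2))), 2) = Pow(Add(-26, Add(4, Mul(3, -28))), 2) = Pow(Add(-26, Add(4, -84)), 2) = Pow(Add(-26, -80), 2) = Pow(-106, 2) = 11236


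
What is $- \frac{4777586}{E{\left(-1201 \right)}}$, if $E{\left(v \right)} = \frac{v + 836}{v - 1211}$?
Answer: $- \frac{11523537432}{365} \approx -3.1571 \cdot 10^{7}$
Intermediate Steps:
$E{\left(v \right)} = \frac{836 + v}{-1211 + v}$
$- \frac{4777586}{E{\left(-1201 \right)}} = - \frac{4777586}{\frac{1}{-1211 - 1201} \left(836 - 1201\right)} = - \frac{4777586}{\frac{1}{-2412} \left(-365\right)} = - \frac{4777586}{\left(- \frac{1}{2412}\right) \left(-365\right)} = - \frac{4777586}{\frac{365}{2412}} = \left(-4777586\right) \frac{2412}{365} = - \frac{11523537432}{365}$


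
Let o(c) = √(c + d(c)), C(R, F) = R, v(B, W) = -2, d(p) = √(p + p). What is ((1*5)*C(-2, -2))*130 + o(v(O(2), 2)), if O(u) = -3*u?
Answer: -1300 + √(-2 + 2*I) ≈ -1299.4 + 1.5538*I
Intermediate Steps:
d(p) = √2*√p (d(p) = √(2*p) = √2*√p)
o(c) = √(c + √2*√c)
((1*5)*C(-2, -2))*130 + o(v(O(2), 2)) = ((1*5)*(-2))*130 + √(-2 + √2*√(-2)) = (5*(-2))*130 + √(-2 + √2*(I*√2)) = -10*130 + √(-2 + 2*I) = -1300 + √(-2 + 2*I)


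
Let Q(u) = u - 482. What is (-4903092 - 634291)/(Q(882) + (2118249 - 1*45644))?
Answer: -5537383/2073005 ≈ -2.6712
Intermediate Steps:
Q(u) = -482 + u
(-4903092 - 634291)/(Q(882) + (2118249 - 1*45644)) = (-4903092 - 634291)/((-482 + 882) + (2118249 - 1*45644)) = -5537383/(400 + (2118249 - 45644)) = -5537383/(400 + 2072605) = -5537383/2073005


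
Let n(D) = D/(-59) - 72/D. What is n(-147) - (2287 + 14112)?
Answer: -47400890/2891 ≈ -16396.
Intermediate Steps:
n(D) = -72/D - D/59 (n(D) = D*(-1/59) - 72/D = -D/59 - 72/D = -72/D - D/59)
n(-147) - (2287 + 14112) = (-72/(-147) - 1/59*(-147)) - (2287 + 14112) = (-72*(-1/147) + 147/59) - 1*16399 = (24/49 + 147/59) - 16399 = 8619/2891 - 16399 = -47400890/2891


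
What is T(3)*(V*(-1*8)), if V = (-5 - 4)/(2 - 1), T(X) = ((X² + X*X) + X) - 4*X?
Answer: 648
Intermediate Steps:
T(X) = -3*X + 2*X² (T(X) = ((X² + X²) + X) - 4*X = (2*X² + X) - 4*X = (X + 2*X²) - 4*X = -3*X + 2*X²)
V = -9 (V = -9/1 = -9*1 = -9)
T(3)*(V*(-1*8)) = (3*(-3 + 2*3))*(-(-9)*8) = (3*(-3 + 6))*(-9*(-8)) = (3*3)*72 = 9*72 = 648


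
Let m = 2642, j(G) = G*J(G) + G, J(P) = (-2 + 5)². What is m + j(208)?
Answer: 4722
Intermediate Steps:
J(P) = 9 (J(P) = 3² = 9)
j(G) = 10*G (j(G) = G*9 + G = 9*G + G = 10*G)
m + j(208) = 2642 + 10*208 = 2642 + 2080 = 4722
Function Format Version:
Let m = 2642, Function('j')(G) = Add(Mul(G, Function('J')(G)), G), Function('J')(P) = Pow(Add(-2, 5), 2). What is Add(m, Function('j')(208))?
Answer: 4722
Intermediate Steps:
Function('J')(P) = 9 (Function('J')(P) = Pow(3, 2) = 9)
Function('j')(G) = Mul(10, G) (Function('j')(G) = Add(Mul(G, 9), G) = Add(Mul(9, G), G) = Mul(10, G))
Add(m, Function('j')(208)) = Add(2642, Mul(10, 208)) = Add(2642, 2080) = 4722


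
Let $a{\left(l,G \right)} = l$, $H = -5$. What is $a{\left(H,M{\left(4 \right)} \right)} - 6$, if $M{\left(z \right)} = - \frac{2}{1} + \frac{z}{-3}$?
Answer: $-11$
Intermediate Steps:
$M{\left(z \right)} = -2 - \frac{z}{3}$ ($M{\left(z \right)} = \left(-2\right) 1 + z \left(- \frac{1}{3}\right) = -2 - \frac{z}{3}$)
$a{\left(H,M{\left(4 \right)} \right)} - 6 = -5 - 6 = -11$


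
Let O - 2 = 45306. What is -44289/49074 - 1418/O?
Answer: -86509706/92643533 ≈ -0.93379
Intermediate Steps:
O = 45308 (O = 2 + 45306 = 45308)
-44289/49074 - 1418/O = -44289/49074 - 1418/45308 = -44289*1/49074 - 1418*1/45308 = -14763/16358 - 709/22654 = -86509706/92643533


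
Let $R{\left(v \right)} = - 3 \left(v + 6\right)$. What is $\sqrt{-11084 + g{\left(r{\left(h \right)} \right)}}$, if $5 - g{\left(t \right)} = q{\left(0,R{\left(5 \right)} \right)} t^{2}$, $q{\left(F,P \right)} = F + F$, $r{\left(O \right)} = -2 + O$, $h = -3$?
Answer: $3 i \sqrt{1231} \approx 105.26 i$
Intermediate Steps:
$R{\left(v \right)} = -18 - 3 v$ ($R{\left(v \right)} = - 3 \left(6 + v\right) = -18 - 3 v$)
$q{\left(F,P \right)} = 2 F$
$g{\left(t \right)} = 5$ ($g{\left(t \right)} = 5 - 2 \cdot 0 t^{2} = 5 - 0 t^{2} = 5 - 0 = 5 + 0 = 5$)
$\sqrt{-11084 + g{\left(r{\left(h \right)} \right)}} = \sqrt{-11084 + 5} = \sqrt{-11079} = 3 i \sqrt{1231}$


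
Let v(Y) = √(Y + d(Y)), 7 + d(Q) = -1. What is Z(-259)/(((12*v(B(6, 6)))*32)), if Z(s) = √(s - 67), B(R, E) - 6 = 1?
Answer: √326/384 ≈ 0.047019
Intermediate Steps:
d(Q) = -8 (d(Q) = -7 - 1 = -8)
B(R, E) = 7 (B(R, E) = 6 + 1 = 7)
v(Y) = √(-8 + Y) (v(Y) = √(Y - 8) = √(-8 + Y))
Z(s) = √(-67 + s)
Z(-259)/(((12*v(B(6, 6)))*32)) = √(-67 - 259)/(((12*√(-8 + 7))*32)) = √(-326)/(((12*√(-1))*32)) = (I*√326)/(((12*I)*32)) = (I*√326)/((384*I)) = (I*√326)*(-I/384) = √326/384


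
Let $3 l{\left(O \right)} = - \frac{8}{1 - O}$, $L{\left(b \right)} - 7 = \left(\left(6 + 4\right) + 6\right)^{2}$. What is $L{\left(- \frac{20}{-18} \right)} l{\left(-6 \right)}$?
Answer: $- \frac{2104}{21} \approx -100.19$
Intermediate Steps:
$L{\left(b \right)} = 263$ ($L{\left(b \right)} = 7 + \left(\left(6 + 4\right) + 6\right)^{2} = 7 + \left(10 + 6\right)^{2} = 7 + 16^{2} = 7 + 256 = 263$)
$l{\left(O \right)} = - \frac{8}{3 \left(1 - O\right)}$ ($l{\left(O \right)} = \frac{\left(-8\right) \frac{1}{1 - O}}{3} = - \frac{8}{3 \left(1 - O\right)}$)
$L{\left(- \frac{20}{-18} \right)} l{\left(-6 \right)} = 263 \frac{8}{3 \left(-1 - 6\right)} = 263 \frac{8}{3 \left(-7\right)} = 263 \cdot \frac{8}{3} \left(- \frac{1}{7}\right) = 263 \left(- \frac{8}{21}\right) = - \frac{2104}{21}$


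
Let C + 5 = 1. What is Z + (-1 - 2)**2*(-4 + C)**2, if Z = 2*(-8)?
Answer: 560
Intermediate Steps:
C = -4 (C = -5 + 1 = -4)
Z = -16
Z + (-1 - 2)**2*(-4 + C)**2 = -16 + (-1 - 2)**2*(-4 - 4)**2 = -16 + (-3)**2*(-8)**2 = -16 + 9*64 = -16 + 576 = 560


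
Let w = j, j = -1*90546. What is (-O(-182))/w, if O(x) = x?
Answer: -91/45273 ≈ -0.0020100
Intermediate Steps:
j = -90546
w = -90546
(-O(-182))/w = -1*(-182)/(-90546) = 182*(-1/90546) = -91/45273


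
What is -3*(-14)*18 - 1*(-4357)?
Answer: 5113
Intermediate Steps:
-3*(-14)*18 - 1*(-4357) = 42*18 + 4357 = 756 + 4357 = 5113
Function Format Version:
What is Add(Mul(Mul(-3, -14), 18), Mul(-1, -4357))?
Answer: 5113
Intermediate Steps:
Add(Mul(Mul(-3, -14), 18), Mul(-1, -4357)) = Add(Mul(42, 18), 4357) = Add(756, 4357) = 5113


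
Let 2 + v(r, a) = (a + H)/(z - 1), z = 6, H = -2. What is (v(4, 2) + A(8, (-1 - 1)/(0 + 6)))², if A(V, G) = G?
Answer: 49/9 ≈ 5.4444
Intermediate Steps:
v(r, a) = -12/5 + a/5 (v(r, a) = -2 + (a - 2)/(6 - 1) = -2 + (-2 + a)/5 = -2 + (-2 + a)*(⅕) = -2 + (-⅖ + a/5) = -12/5 + a/5)
(v(4, 2) + A(8, (-1 - 1)/(0 + 6)))² = ((-12/5 + (⅕)*2) + (-1 - 1)/(0 + 6))² = ((-12/5 + ⅖) - 2/6)² = (-2 - 2*⅙)² = (-2 - ⅓)² = (-7/3)² = 49/9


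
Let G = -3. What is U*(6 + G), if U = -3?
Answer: -9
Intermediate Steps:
U*(6 + G) = -3*(6 - 3) = -3*3 = -9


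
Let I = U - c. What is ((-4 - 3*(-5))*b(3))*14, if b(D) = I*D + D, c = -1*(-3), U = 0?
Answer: -924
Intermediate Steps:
c = 3
I = -3 (I = 0 - 1*3 = 0 - 3 = -3)
b(D) = -2*D (b(D) = -3*D + D = -2*D)
((-4 - 3*(-5))*b(3))*14 = ((-4 - 3*(-5))*(-2*3))*14 = ((-4 + 15)*(-6))*14 = (11*(-6))*14 = -66*14 = -924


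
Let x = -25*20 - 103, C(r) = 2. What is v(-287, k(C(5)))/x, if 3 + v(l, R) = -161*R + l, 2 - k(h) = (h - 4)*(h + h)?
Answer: 1900/603 ≈ 3.1509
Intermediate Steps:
k(h) = 2 - 2*h*(-4 + h) (k(h) = 2 - (h - 4)*(h + h) = 2 - (-4 + h)*2*h = 2 - 2*h*(-4 + h))
v(l, R) = -3 + l - 161*R (v(l, R) = -3 + (-161*R + l) = -3 + (l - 161*R) = -3 + l - 161*R)
x = -603 (x = -500 - 103 = -603)
v(-287, k(C(5)))/x = (-3 - 287 - 161*(2 - 2*2² + 8*2))/(-603) = (-3 - 287 - 161*(2 - 2*4 + 16))*(-1/603) = (-3 - 287 - 161*(2 - 8 + 16))*(-1/603) = (-3 - 287 - 161*10)*(-1/603) = (-3 - 287 - 1610)*(-1/603) = -1900*(-1/603) = 1900/603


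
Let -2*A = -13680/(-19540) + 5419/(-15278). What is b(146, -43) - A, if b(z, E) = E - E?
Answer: 5155789/29853212 ≈ 0.17270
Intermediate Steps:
b(z, E) = 0
A = -5155789/29853212 (A = -(-13680/(-19540) + 5419/(-15278))/2 = -(-13680*(-1/19540) + 5419*(-1/15278))/2 = -(684/977 - 5419/15278)/2 = -½*5155789/14926606 = -5155789/29853212 ≈ -0.17270)
b(146, -43) - A = 0 - 1*(-5155789/29853212) = 0 + 5155789/29853212 = 5155789/29853212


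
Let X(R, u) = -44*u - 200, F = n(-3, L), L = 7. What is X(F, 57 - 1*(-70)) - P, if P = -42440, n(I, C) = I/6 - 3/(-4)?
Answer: 36652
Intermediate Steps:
n(I, C) = ¾ + I/6 (n(I, C) = I*(⅙) - 3*(-¼) = I/6 + ¾ = ¾ + I/6)
F = ¼ (F = ¾ + (⅙)*(-3) = ¾ - ½ = ¼ ≈ 0.25000)
X(R, u) = -200 - 44*u
X(F, 57 - 1*(-70)) - P = (-200 - 44*(57 - 1*(-70))) - 1*(-42440) = (-200 - 44*(57 + 70)) + 42440 = (-200 - 44*127) + 42440 = (-200 - 5588) + 42440 = -5788 + 42440 = 36652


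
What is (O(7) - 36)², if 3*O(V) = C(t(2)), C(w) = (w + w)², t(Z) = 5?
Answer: 64/9 ≈ 7.1111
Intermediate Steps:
C(w) = 4*w² (C(w) = (2*w)² = 4*w²)
O(V) = 100/3 (O(V) = (4*5²)/3 = (4*25)/3 = (⅓)*100 = 100/3)
(O(7) - 36)² = (100/3 - 36)² = (-8/3)² = 64/9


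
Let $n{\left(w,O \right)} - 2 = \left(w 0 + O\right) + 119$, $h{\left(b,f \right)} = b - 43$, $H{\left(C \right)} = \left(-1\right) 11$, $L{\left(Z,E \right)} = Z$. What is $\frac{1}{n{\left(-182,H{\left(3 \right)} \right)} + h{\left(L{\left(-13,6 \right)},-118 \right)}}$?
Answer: $\frac{1}{54} \approx 0.018519$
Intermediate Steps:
$H{\left(C \right)} = -11$
$h{\left(b,f \right)} = -43 + b$ ($h{\left(b,f \right)} = b - 43 = -43 + b$)
$n{\left(w,O \right)} = 121 + O$ ($n{\left(w,O \right)} = 2 + \left(\left(w 0 + O\right) + 119\right) = 2 + \left(\left(0 + O\right) + 119\right) = 2 + \left(O + 119\right) = 2 + \left(119 + O\right) = 121 + O$)
$\frac{1}{n{\left(-182,H{\left(3 \right)} \right)} + h{\left(L{\left(-13,6 \right)},-118 \right)}} = \frac{1}{\left(121 - 11\right) - 56} = \frac{1}{110 - 56} = \frac{1}{54}$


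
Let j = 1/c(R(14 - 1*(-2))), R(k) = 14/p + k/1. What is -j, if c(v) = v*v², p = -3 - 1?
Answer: -8/15625 ≈ -0.00051200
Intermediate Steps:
p = -4
R(k) = -7/2 + k (R(k) = 14/(-4) + k/1 = 14*(-¼) + k*1 = -7/2 + k)
c(v) = v³
j = 8/15625 (j = 1/((-7/2 + (14 - 1*(-2)))³) = 1/((-7/2 + (14 + 2))³) = 1/((-7/2 + 16)³) = 1/((25/2)³) = 1/(15625/8) = 8/15625 ≈ 0.00051200)
-j = -1*8/15625 = -8/15625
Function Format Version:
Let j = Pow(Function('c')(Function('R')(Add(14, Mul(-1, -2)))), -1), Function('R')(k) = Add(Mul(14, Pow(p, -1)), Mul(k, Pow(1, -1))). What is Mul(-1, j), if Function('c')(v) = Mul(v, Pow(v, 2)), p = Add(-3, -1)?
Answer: Rational(-8, 15625) ≈ -0.00051200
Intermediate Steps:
p = -4
Function('R')(k) = Add(Rational(-7, 2), k) (Function('R')(k) = Add(Mul(14, Pow(-4, -1)), Mul(k, Pow(1, -1))) = Add(Mul(14, Rational(-1, 4)), Mul(k, 1)) = Add(Rational(-7, 2), k))
Function('c')(v) = Pow(v, 3)
j = Rational(8, 15625) (j = Pow(Pow(Add(Rational(-7, 2), Add(14, Mul(-1, -2))), 3), -1) = Pow(Pow(Add(Rational(-7, 2), Add(14, 2)), 3), -1) = Pow(Pow(Add(Rational(-7, 2), 16), 3), -1) = Pow(Pow(Rational(25, 2), 3), -1) = Pow(Rational(15625, 8), -1) = Rational(8, 15625) ≈ 0.00051200)
Mul(-1, j) = Mul(-1, Rational(8, 15625)) = Rational(-8, 15625)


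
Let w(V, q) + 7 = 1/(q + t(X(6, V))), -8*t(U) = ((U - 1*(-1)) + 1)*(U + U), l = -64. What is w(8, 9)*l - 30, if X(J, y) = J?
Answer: 1318/3 ≈ 439.33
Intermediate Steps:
t(U) = -U*(2 + U)/4 (t(U) = -((U - 1*(-1)) + 1)*(U + U)/8 = -((U + 1) + 1)*2*U/8 = -((1 + U) + 1)*2*U/8 = -(2 + U)*2*U/8 = -U*(2 + U)/4)
w(V, q) = -7 + 1/(-12 + q) (w(V, q) = -7 + 1/(q - 1/4*6*(2 + 6)) = -7 + 1/(q - 1/4*6*8) = -7 + 1/(q - 12) = -7 + 1/(-12 + q))
w(8, 9)*l - 30 = ((85 - 7*9)/(-12 + 9))*(-64) - 30 = ((85 - 63)/(-3))*(-64) - 30 = -1/3*22*(-64) - 30 = -22/3*(-64) - 30 = 1408/3 - 30 = 1318/3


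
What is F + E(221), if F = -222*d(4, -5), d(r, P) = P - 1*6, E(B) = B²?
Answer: 51283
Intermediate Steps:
d(r, P) = -6 + P (d(r, P) = P - 6 = -6 + P)
F = 2442 (F = -222*(-6 - 5) = -222*(-11) = 2442)
F + E(221) = 2442 + 221² = 2442 + 48841 = 51283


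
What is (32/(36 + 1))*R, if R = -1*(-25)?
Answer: 800/37 ≈ 21.622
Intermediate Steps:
R = 25
(32/(36 + 1))*R = (32/(36 + 1))*25 = (32/37)*25 = 800/37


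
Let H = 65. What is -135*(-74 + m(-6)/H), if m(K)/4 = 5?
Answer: 129330/13 ≈ 9948.5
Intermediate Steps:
m(K) = 20 (m(K) = 4*5 = 20)
-135*(-74 + m(-6)/H) = -135*(-74 + 20/65) = -135*(-74 + 20*(1/65)) = -135*(-74 + 4/13) = -135*(-958/13) = 129330/13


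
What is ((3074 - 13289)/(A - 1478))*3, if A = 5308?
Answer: -6129/766 ≈ -8.0013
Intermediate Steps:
((3074 - 13289)/(A - 1478))*3 = ((3074 - 13289)/(5308 - 1478))*3 = -10215/3830*3 = -10215*1/3830*3 = -2043/766*3 = -6129/766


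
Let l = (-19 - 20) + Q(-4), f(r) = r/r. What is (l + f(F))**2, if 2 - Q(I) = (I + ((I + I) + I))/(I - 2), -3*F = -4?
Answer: 13456/9 ≈ 1495.1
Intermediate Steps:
F = 4/3 (F = -1/3*(-4) = 4/3 ≈ 1.3333)
f(r) = 1
Q(I) = 2 - 4*I/(-2 + I) (Q(I) = 2 - (I + ((I + I) + I))/(I - 2) = 2 - (I + (2*I + I))/(-2 + I) = 2 - (I + 3*I)/(-2 + I) = 2 - 4*I/(-2 + I))
l = -119/3 (l = (-19 - 20) + 2*(-2 - 1*(-4))/(-2 - 4) = -39 + 2*(-2 + 4)/(-6) = -39 + 2*(-1/6)*2 = -39 - 2/3 = -119/3 ≈ -39.667)
(l + f(F))**2 = (-119/3 + 1)**2 = (-116/3)**2 = 13456/9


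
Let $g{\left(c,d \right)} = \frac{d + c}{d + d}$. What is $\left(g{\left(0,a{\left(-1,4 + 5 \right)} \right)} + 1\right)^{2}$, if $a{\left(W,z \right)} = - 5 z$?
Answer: $\frac{9}{4} \approx 2.25$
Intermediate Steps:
$g{\left(c,d \right)} = \frac{c + d}{2 d}$
$\left(g{\left(0,a{\left(-1,4 + 5 \right)} \right)} + 1\right)^{2} = \left(\frac{0 - 5 \left(4 + 5\right)}{2 \left(- 5 \left(4 + 5\right)\right)} + 1\right)^{2} = \left(\frac{0 - 45}{2 \left(\left(-5\right) 9\right)} + 1\right)^{2} = \left(\frac{0 - 45}{2 \left(-45\right)} + 1\right)^{2} = \left(\frac{1}{2} \left(- \frac{1}{45}\right) \left(-45\right) + 1\right)^{2} = \left(\frac{1}{2} + 1\right)^{2} = \left(\frac{3}{2}\right)^{2} = \frac{9}{4}$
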